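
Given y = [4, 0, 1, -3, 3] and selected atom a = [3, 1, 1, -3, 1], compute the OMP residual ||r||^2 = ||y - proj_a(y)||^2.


a^T a = 21.
a^T y = 25.
coeff = 25/21 = 25/21.
||r||^2 = 110/21.

110/21


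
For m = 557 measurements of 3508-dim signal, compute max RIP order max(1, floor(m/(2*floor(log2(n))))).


floor(log2(3508)) = 11.
2*11 = 22.
m/(2*floor(log2(n))) = 557/22 ≈ 25.3182.
floor = 25.
k = max(1, 25) = 25.

25


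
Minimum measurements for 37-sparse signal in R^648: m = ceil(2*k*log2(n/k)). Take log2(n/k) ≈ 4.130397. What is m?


log2(n/k) = log2(648/37) ≈ 4.130397.
2*k*log2(n/k) ≈ 2*37*4.130397 = 305.649378.
m = ceil(305.649378) = 306.

306


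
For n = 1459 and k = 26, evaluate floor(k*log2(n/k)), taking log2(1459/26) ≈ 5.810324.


log2(n/k) = log2(1459/26) ≈ 5.810324.
k*log2(n/k) ≈ 26*5.810324 = 151.068424.
floor(151.068424) = 151.

151


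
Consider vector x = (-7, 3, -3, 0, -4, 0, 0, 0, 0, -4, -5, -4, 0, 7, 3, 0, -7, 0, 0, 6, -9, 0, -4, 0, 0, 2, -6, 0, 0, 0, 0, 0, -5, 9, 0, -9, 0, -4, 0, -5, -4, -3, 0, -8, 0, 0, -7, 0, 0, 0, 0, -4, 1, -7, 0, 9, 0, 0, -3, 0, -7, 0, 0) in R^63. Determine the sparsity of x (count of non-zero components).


Non-zero positions: [0, 1, 2, 4, 9, 10, 11, 13, 14, 16, 19, 20, 22, 25, 26, 32, 33, 35, 37, 39, 40, 41, 43, 46, 51, 52, 53, 55, 58, 60].
Sparsity = 30.

30


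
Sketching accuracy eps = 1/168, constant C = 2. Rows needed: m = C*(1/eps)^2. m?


1/eps = 168.
(1/eps)^2 = 28224.
m = 2*28224 = 56448.

56448


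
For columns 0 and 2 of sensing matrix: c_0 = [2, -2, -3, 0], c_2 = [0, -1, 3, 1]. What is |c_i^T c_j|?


Inner product: 2*0 + -2*-1 + -3*3 + 0*1
Products: [0, 2, -9, 0]
Sum = -7.
|dot| = 7.

7


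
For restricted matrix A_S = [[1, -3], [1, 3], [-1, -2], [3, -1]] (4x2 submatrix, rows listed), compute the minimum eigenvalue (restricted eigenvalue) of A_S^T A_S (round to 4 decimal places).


A_S^T A_S = [[12, -1], [-1, 23]].
trace = 35.
det = 275.
disc = trace^2 - 4*det = 1225 - 4*275 = 125.
sqrt(125) ≈ 11.180340.
lam_min = (35 - sqrt(125))/2 ≈ (35 - 11.180340)/2 = 11.90983 ≈ 11.9098.

11.9098


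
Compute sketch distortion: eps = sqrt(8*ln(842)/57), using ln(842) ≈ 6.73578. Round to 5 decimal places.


ln(842) ≈ 6.73578.
8*ln(N)/m ≈ 8*6.73578/57 ≈ 0.94537263.
eps = sqrt(0.94537263) ≈ 0.9723027 ≈ 0.97230.

0.97230


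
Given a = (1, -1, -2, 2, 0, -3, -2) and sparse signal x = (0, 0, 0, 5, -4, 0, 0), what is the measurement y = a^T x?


Non-zero terms: ['2*5', '0*-4']
Products: [10, 0]
y = sum = 10.

10


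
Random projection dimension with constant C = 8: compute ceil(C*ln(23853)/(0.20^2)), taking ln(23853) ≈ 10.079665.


ln(23853) ≈ 10.079665.
eps^2 = 0.20^2 = 0.04.
C*ln(N)/eps^2 ≈ 8*10.079665/0.04 ≈ 2015.933.
m = ceil(2015.933) = 2016.

2016


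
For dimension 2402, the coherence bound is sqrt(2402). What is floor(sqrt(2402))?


49^2 = 2401 <= 2402 < 2500 = 50^2, so 49 <= sqrt(2402) < 50.
floor(sqrt(2402)) = 49.

49


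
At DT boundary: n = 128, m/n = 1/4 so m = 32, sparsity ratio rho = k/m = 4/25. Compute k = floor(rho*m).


m = 1/4*128 = 32.
rho = 4/25.
rho*m = 4/25*32 = 5.12.
k = floor(5.12) = 5.

5


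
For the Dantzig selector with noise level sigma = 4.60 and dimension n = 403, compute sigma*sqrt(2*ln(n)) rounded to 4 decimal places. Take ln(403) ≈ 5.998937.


ln(403) ≈ 5.998937.
2*ln(n) ≈ 11.997874.
sqrt(2*ln(n)) ≈ sqrt(11.997874) ≈ 3.463795.
threshold ≈ 4.60*3.463795 = 15.933457 ≈ 15.9335.

15.9335


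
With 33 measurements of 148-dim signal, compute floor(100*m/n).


100*m/n = 100*33/148 ≈ 22.2973.
floor = 22.

22


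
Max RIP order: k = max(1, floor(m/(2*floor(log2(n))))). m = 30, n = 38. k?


floor(log2(38)) = 5.
2*5 = 10.
m/(2*floor(log2(n))) = 30/10 ≈ 3.0.
floor = 3.
k = max(1, 3) = 3.

3


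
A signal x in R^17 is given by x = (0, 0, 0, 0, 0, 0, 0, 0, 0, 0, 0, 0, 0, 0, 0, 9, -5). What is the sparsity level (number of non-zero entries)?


Non-zero positions: [15, 16].
Sparsity = 2.

2


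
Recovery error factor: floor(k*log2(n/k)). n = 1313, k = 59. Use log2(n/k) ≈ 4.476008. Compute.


log2(n/k) = log2(1313/59) ≈ 4.476008.
k*log2(n/k) ≈ 59*4.476008 = 264.084472.
floor(264.084472) = 264.

264


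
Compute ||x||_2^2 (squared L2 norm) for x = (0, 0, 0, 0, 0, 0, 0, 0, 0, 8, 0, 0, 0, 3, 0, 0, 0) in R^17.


Non-zero entries: [(9, 8), (13, 3)]
Squares: [64, 9]
||x||_2^2 = sum = 73.

73


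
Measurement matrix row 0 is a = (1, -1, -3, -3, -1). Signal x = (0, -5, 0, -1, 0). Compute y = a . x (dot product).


Non-zero terms: ['-1*-5', '-3*-1']
Products: [5, 3]
y = sum = 8.

8


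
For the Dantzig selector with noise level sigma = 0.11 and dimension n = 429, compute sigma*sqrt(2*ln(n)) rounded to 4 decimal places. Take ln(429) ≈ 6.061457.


ln(429) ≈ 6.061457.
2*ln(n) ≈ 12.122914.
sqrt(2*ln(n)) ≈ sqrt(12.122914) ≈ 3.481798.
threshold ≈ 0.11*3.481798 = 0.38299778 ≈ 0.3830.

0.3830


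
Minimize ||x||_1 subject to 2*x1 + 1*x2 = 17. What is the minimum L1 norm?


Axis intercepts:
  x1 = 17/2, x2 = 0: L1 = 17/2
  x1 = 0, x2 = 17: L1 = 17
x* = (17/2, 0)
||x*||_1 = 17/2.

17/2


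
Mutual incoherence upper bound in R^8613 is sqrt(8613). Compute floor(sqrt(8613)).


92^2 = 8464 <= 8613 < 8649 = 93^2, so 92 <= sqrt(8613) < 93.
floor(sqrt(8613)) = 92.

92


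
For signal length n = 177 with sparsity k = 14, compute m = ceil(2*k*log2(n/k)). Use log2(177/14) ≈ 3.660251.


log2(n/k) = log2(177/14) ≈ 3.660251.
2*k*log2(n/k) ≈ 2*14*3.660251 = 102.487028.
m = ceil(102.487028) = 103.

103


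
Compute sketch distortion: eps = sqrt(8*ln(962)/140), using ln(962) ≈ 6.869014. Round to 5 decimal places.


ln(962) ≈ 6.869014.
8*ln(N)/m ≈ 8*6.869014/140 ≈ 0.39251509.
eps = sqrt(0.39251509) ≈ 0.6265102 ≈ 0.62651.

0.62651


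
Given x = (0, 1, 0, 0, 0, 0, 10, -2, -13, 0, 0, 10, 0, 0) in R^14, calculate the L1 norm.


Non-zero entries: [(1, 1), (6, 10), (7, -2), (8, -13), (11, 10)]
Absolute values: [1, 10, 2, 13, 10]
||x||_1 = sum = 36.

36


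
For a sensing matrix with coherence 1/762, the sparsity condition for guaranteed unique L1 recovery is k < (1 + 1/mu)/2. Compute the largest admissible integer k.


1/mu = 762.
1 + 1/mu = 763.
(1 + 1/mu)/2 = 381.5 is not an integer, so k_max = floor(381.5) = 381.

381


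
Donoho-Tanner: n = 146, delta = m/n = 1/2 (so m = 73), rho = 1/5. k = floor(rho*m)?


m = 1/2*146 = 73.
rho = 1/5.
rho*m = 1/5*73 = 14.6.
k = floor(14.6) = 14.

14


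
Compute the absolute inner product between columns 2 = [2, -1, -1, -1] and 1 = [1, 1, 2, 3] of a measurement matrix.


Inner product: 2*1 + -1*1 + -1*2 + -1*3
Products: [2, -1, -2, -3]
Sum = -4.
|dot| = 4.

4


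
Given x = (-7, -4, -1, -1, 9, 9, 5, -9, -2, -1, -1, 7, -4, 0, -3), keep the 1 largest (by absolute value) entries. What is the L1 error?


Sorted |x_i| descending: [9, 9, 9, 7, 7, 5, 4, 4, 3, 2, 1, 1, 1, 1, 0]
Keep top 1: [9]
Tail entries: [9, 9, 7, 7, 5, 4, 4, 3, 2, 1, 1, 1, 1, 0]
L1 error = sum of tail = 54.

54


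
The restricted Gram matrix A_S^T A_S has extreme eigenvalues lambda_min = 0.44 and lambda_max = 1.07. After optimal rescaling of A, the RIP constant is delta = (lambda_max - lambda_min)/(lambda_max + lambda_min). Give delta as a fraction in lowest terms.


lambda_max - lambda_min = 1.07 - 0.44 = 0.63.
lambda_max + lambda_min = 1.07 + 0.44 = 1.51.
delta = 0.63/1.51 = 63/151.

63/151


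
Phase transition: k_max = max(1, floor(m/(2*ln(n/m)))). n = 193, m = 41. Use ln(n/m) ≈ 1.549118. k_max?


n/m = 193/41.
ln(n/m) ≈ 1.549118.
2*ln(n/m) ≈ 3.098236.
m/(2*ln(n/m)) ≈ 41/3.098236 ≈ 13.2333.
floor = 13.
k_max = max(1, 13) = 13.

13


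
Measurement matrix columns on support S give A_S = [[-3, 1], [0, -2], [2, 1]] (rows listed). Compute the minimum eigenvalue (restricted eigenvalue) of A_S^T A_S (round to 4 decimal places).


A_S^T A_S = [[13, -1], [-1, 6]].
trace = 19.
det = 77.
disc = trace^2 - 4*det = 361 - 4*77 = 53.
sqrt(53) ≈ 7.280110.
lam_min = (19 - sqrt(53))/2 ≈ (19 - 7.280110)/2 = 5.859945 ≈ 5.8599.

5.8599


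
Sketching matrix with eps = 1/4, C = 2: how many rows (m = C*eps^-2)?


1/eps = 4.
(1/eps)^2 = 16.
m = 2*16 = 32.

32


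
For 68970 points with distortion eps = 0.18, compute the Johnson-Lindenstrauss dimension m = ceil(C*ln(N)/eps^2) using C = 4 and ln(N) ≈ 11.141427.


ln(68970) ≈ 11.141427.
eps^2 = 0.18^2 = 0.0324.
C*ln(N)/eps^2 ≈ 4*11.141427/0.0324 ≈ 1375.4848.
m = ceil(1375.4848) = 1376.

1376


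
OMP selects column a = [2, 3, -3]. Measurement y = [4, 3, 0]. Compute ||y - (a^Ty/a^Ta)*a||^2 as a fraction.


a^T a = 22.
a^T y = 17.
coeff = 17/22 = 17/22.
||r||^2 = 261/22.

261/22


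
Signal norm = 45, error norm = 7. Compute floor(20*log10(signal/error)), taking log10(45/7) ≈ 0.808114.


||x||/||e|| = 45/7.
log10(45/7) ≈ 0.808114.
20*log10(||x||/||e||) ≈ 20*0.808114 = 16.16228.
floor(16.16228) = 16.

16


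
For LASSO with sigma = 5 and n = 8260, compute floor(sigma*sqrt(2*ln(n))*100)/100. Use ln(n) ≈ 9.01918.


ln(8260) ≈ 9.01918.
2*ln(n) ≈ 18.03836.
sqrt(2*ln(n)) ≈ sqrt(18.03836) ≈ 4.247159.
lambda ≈ 5*4.247159 = 21.235795.
floor(lambda*100)/100 = 21.23.

21.23


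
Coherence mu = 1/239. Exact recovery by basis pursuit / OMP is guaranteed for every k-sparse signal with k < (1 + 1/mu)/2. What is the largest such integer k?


1/mu = 239.
1 + 1/mu = 240.
(1 + 1/mu)/2 = 120 is an integer and the inequality is strict, so k_max = 120 - 1 = 119.

119


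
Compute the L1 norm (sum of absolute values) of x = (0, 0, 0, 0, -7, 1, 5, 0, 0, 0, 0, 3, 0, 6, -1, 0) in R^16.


Non-zero entries: [(4, -7), (5, 1), (6, 5), (11, 3), (13, 6), (14, -1)]
Absolute values: [7, 1, 5, 3, 6, 1]
||x||_1 = sum = 23.

23


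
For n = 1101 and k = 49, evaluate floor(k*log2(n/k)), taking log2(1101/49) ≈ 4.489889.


log2(n/k) = log2(1101/49) ≈ 4.489889.
k*log2(n/k) ≈ 49*4.489889 = 220.004561.
floor(220.004561) = 220.

220


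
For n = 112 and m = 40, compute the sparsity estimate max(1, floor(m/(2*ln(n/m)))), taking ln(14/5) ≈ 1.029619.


n/m = 112/40 = 14/5.
ln(n/m) ≈ 1.029619.
2*ln(n/m) ≈ 2.059238.
m/(2*ln(n/m)) ≈ 40/2.059238 ≈ 19.4247.
floor = 19.
k_max = max(1, 19) = 19.

19


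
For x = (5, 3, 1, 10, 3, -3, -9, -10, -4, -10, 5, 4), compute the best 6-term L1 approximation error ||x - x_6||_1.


Sorted |x_i| descending: [10, 10, 10, 9, 5, 5, 4, 4, 3, 3, 3, 1]
Keep top 6: [10, 10, 10, 9, 5, 5]
Tail entries: [4, 4, 3, 3, 3, 1]
L1 error = sum of tail = 18.

18


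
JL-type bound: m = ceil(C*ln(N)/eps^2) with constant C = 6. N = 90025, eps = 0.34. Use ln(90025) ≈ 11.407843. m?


ln(90025) ≈ 11.407843.
eps^2 = 0.34^2 = 0.1156.
C*ln(N)/eps^2 ≈ 6*11.407843/0.1156 ≈ 592.1026.
m = ceil(592.1026) = 593.

593


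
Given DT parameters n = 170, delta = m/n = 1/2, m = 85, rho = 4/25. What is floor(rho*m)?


m = 1/2*170 = 85.
rho = 4/25.
rho*m = 4/25*85 = 13.6.
k = floor(13.6) = 13.

13


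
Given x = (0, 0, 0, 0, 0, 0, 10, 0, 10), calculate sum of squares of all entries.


Non-zero entries: [(6, 10), (8, 10)]
Squares: [100, 100]
||x||_2^2 = sum = 200.

200


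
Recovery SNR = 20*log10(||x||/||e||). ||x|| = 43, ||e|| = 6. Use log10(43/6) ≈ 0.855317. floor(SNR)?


||x||/||e|| = 43/6.
log10(43/6) ≈ 0.855317.
20*log10(||x||/||e||) ≈ 20*0.855317 = 17.10634.
floor(17.10634) = 17.

17


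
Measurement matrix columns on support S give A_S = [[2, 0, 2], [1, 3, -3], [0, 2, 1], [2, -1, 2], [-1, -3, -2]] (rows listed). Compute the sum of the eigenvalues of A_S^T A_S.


Sum of eigenvalues of A_S^T A_S = trace(A_S^T A_S) = sum of squared column norms of A_S.
A_S^T A_S diagonal: [10, 23, 22].
trace = 10 + 23 + 22 = 55.

55


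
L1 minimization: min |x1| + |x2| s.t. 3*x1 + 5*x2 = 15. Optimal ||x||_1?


Axis intercepts:
  x1 = 5, x2 = 0: L1 = 5
  x1 = 0, x2 = 3: L1 = 3
x* = (0, 3)
||x*||_1 = 3.

3


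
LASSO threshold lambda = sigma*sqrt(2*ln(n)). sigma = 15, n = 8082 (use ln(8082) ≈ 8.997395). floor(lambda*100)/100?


ln(8082) ≈ 8.997395.
2*ln(n) ≈ 17.99479.
sqrt(2*ln(n)) ≈ sqrt(17.99479) ≈ 4.242027.
lambda ≈ 15*4.242027 = 63.630405.
floor(lambda*100)/100 = 63.63.

63.63


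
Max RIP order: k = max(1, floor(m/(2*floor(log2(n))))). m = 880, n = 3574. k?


floor(log2(3574)) = 11.
2*11 = 22.
m/(2*floor(log2(n))) = 880/22 ≈ 40.0.
floor = 40.
k = max(1, 40) = 40.

40


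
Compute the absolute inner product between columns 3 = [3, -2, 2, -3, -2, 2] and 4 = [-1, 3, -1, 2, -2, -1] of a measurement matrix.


Inner product: 3*-1 + -2*3 + 2*-1 + -3*2 + -2*-2 + 2*-1
Products: [-3, -6, -2, -6, 4, -2]
Sum = -15.
|dot| = 15.

15


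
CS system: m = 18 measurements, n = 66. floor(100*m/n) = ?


100*m/n = 100*18/66 ≈ 27.2727.
floor = 27.

27


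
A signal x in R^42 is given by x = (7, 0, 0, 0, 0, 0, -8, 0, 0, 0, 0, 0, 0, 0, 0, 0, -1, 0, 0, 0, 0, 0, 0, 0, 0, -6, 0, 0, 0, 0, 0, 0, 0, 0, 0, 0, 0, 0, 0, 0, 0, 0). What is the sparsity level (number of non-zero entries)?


Non-zero positions: [0, 6, 16, 25].
Sparsity = 4.

4


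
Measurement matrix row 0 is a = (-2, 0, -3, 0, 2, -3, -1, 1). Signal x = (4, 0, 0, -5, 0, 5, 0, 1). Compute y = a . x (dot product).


Non-zero terms: ['-2*4', '0*-5', '-3*5', '1*1']
Products: [-8, 0, -15, 1]
y = sum = -22.

-22


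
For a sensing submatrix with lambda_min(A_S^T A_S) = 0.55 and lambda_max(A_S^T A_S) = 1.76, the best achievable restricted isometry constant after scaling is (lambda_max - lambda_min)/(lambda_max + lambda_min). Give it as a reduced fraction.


lambda_max - lambda_min = 1.76 - 0.55 = 1.21.
lambda_max + lambda_min = 1.76 + 0.55 = 2.31.
delta = 1.21/2.31 = 121/231 = 11/21.

11/21


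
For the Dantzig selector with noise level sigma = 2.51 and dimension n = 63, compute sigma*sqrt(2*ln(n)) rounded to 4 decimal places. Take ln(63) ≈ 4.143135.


ln(63) ≈ 4.143135.
2*ln(n) ≈ 8.28627.
sqrt(2*ln(n)) ≈ sqrt(8.28627) ≈ 2.878588.
threshold ≈ 2.51*2.878588 = 7.22525588 ≈ 7.2253.

7.2253


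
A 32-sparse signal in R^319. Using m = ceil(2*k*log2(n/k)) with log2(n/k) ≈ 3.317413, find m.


log2(n/k) = log2(319/32) ≈ 3.317413.
2*k*log2(n/k) ≈ 2*32*3.317413 = 212.314432.
m = ceil(212.314432) = 213.

213


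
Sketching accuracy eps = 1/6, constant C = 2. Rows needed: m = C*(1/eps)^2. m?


1/eps = 6.
(1/eps)^2 = 36.
m = 2*36 = 72.

72


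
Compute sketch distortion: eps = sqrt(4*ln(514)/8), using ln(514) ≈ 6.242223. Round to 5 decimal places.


ln(514) ≈ 6.242223.
4*ln(N)/m ≈ 4*6.242223/8 ≈ 3.1211115.
eps = sqrt(3.1211115) ≈ 1.7666668 ≈ 1.76667.

1.76667


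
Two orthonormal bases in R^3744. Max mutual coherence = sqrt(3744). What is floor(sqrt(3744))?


61^2 = 3721 <= 3744 < 3844 = 62^2, so 61 <= sqrt(3744) < 62.
floor(sqrt(3744)) = 61.

61


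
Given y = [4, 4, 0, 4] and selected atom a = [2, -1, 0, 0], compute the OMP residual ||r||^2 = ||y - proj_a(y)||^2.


a^T a = 5.
a^T y = 4.
coeff = 4/5 = 4/5.
||r||^2 = 224/5.

224/5


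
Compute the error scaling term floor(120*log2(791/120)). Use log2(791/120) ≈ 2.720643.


log2(n/k) = log2(791/120) ≈ 2.720643.
k*log2(n/k) ≈ 120*2.720643 = 326.47716.
floor(326.47716) = 326.

326


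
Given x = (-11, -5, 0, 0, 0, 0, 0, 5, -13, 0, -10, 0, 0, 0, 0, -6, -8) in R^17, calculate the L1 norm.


Non-zero entries: [(0, -11), (1, -5), (7, 5), (8, -13), (10, -10), (15, -6), (16, -8)]
Absolute values: [11, 5, 5, 13, 10, 6, 8]
||x||_1 = sum = 58.

58


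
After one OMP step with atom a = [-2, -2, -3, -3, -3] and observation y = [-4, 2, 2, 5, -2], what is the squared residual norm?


a^T a = 35.
a^T y = -11.
coeff = -11/35 = -11/35.
||r||^2 = 1734/35.

1734/35


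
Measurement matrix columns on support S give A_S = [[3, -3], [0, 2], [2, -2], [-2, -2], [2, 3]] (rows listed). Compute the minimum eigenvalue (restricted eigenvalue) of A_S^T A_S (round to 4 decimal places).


A_S^T A_S = [[21, -3], [-3, 30]].
trace = 51.
det = 621.
disc = trace^2 - 4*det = 2601 - 4*621 = 117.
sqrt(117) ≈ 10.816654.
lam_min = (51 - sqrt(117))/2 ≈ (51 - 10.816654)/2 = 20.091673 ≈ 20.0917.

20.0917


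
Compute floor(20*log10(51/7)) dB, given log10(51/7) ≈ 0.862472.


||x||/||e|| = 51/7.
log10(51/7) ≈ 0.862472.
20*log10(||x||/||e||) ≈ 20*0.862472 = 17.24944.
floor(17.24944) = 17.

17


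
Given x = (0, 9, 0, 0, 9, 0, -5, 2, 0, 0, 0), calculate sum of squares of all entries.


Non-zero entries: [(1, 9), (4, 9), (6, -5), (7, 2)]
Squares: [81, 81, 25, 4]
||x||_2^2 = sum = 191.

191


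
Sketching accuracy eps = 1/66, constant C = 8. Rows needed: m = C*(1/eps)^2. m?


1/eps = 66.
(1/eps)^2 = 4356.
m = 8*4356 = 34848.

34848


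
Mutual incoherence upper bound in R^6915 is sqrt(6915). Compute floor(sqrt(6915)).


83^2 = 6889 <= 6915 < 7056 = 84^2, so 83 <= sqrt(6915) < 84.
floor(sqrt(6915)) = 83.

83


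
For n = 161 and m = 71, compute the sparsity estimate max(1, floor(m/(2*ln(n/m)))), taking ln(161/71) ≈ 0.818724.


n/m = 161/71.
ln(n/m) ≈ 0.818724.
2*ln(n/m) ≈ 1.637448.
m/(2*ln(n/m)) ≈ 71/1.637448 ≈ 43.3602.
floor = 43.
k_max = max(1, 43) = 43.

43


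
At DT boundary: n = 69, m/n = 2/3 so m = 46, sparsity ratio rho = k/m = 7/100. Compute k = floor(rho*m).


m = 2/3*69 = 46.
rho = 7/100.
rho*m = 7/100*46 = 3.22.
k = floor(3.22) = 3.

3


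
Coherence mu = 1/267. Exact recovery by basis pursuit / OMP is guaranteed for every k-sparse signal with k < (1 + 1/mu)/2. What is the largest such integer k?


1/mu = 267.
1 + 1/mu = 268.
(1 + 1/mu)/2 = 134 is an integer and the inequality is strict, so k_max = 134 - 1 = 133.

133


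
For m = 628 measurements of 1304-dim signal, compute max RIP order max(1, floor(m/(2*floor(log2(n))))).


floor(log2(1304)) = 10.
2*10 = 20.
m/(2*floor(log2(n))) = 628/20 ≈ 31.4.
floor = 31.
k = max(1, 31) = 31.

31


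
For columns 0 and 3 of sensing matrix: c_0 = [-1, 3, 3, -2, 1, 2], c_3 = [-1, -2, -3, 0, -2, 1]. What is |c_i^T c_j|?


Inner product: -1*-1 + 3*-2 + 3*-3 + -2*0 + 1*-2 + 2*1
Products: [1, -6, -9, 0, -2, 2]
Sum = -14.
|dot| = 14.

14


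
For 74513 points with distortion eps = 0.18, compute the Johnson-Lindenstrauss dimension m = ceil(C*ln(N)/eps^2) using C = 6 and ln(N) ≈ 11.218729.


ln(74513) ≈ 11.218729.
eps^2 = 0.18^2 = 0.0324.
C*ln(N)/eps^2 ≈ 6*11.218729/0.0324 ≈ 2077.5424.
m = ceil(2077.5424) = 2078.

2078


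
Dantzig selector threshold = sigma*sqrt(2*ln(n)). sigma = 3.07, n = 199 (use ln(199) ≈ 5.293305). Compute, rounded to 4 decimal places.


ln(199) ≈ 5.293305.
2*ln(n) ≈ 10.58661.
sqrt(2*ln(n)) ≈ sqrt(10.58661) ≈ 3.253707.
threshold ≈ 3.07*3.253707 = 9.98888049 ≈ 9.9889.

9.9889


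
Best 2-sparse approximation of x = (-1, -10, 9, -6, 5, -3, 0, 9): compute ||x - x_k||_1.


Sorted |x_i| descending: [10, 9, 9, 6, 5, 3, 1, 0]
Keep top 2: [10, 9]
Tail entries: [9, 6, 5, 3, 1, 0]
L1 error = sum of tail = 24.

24


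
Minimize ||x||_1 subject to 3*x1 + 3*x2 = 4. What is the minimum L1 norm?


Axis intercepts:
  x1 = 4/3, x2 = 0: L1 = 4/3
  x1 = 0, x2 = 4/3: L1 = 4/3
x* = (4/3, 0)
||x*||_1 = 4/3.

4/3


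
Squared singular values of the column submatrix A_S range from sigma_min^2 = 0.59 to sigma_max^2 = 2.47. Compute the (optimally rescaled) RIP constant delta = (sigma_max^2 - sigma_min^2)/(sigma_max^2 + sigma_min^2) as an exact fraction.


lambda_max - lambda_min = 2.47 - 0.59 = 1.88.
lambda_max + lambda_min = 2.47 + 0.59 = 3.06.
delta = 1.88/3.06 = 188/306 = 94/153.

94/153


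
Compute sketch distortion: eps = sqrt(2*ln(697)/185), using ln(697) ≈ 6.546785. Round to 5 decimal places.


ln(697) ≈ 6.546785.
2*ln(N)/m ≈ 2*6.546785/185 ≈ 0.07077605.
eps = sqrt(0.07077605) ≈ 0.2660377 ≈ 0.26604.

0.26604


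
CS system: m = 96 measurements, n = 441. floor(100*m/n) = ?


100*m/n = 100*96/441 ≈ 21.7687.
floor = 21.

21


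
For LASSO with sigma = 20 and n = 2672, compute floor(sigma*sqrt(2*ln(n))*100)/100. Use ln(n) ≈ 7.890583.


ln(2672) ≈ 7.890583.
2*ln(n) ≈ 15.781166.
sqrt(2*ln(n)) ≈ sqrt(15.781166) ≈ 3.972552.
lambda ≈ 20*3.972552 = 79.45104.
floor(lambda*100)/100 = 79.45.

79.45


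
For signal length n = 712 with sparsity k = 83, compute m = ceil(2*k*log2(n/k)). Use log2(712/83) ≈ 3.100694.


log2(n/k) = log2(712/83) ≈ 3.100694.
2*k*log2(n/k) ≈ 2*83*3.100694 = 514.715204.
m = ceil(514.715204) = 515.

515


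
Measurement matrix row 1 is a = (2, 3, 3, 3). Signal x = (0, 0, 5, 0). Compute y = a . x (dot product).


Non-zero terms: ['3*5']
Products: [15]
y = sum = 15.

15


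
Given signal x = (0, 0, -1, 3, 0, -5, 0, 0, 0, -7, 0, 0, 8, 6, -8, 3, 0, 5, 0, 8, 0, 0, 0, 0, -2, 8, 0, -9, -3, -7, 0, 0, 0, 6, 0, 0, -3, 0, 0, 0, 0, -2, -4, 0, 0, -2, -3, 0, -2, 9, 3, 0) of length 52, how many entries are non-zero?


Non-zero positions: [2, 3, 5, 9, 12, 13, 14, 15, 17, 19, 24, 25, 27, 28, 29, 33, 36, 41, 42, 45, 46, 48, 49, 50].
Sparsity = 24.

24


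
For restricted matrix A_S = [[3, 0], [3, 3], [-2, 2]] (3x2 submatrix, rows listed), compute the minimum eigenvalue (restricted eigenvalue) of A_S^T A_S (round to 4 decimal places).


A_S^T A_S = [[22, 5], [5, 13]].
trace = 35.
det = 261.
disc = trace^2 - 4*det = 1225 - 4*261 = 181.
sqrt(181) ≈ 13.453624.
lam_min = (35 - sqrt(181))/2 ≈ (35 - 13.453624)/2 = 10.773188 ≈ 10.7732.

10.7732


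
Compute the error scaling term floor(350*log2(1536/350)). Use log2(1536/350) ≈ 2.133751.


log2(n/k) = log2(1536/350) ≈ 2.133751.
k*log2(n/k) ≈ 350*2.133751 = 746.81285.
floor(746.81285) = 746.

746


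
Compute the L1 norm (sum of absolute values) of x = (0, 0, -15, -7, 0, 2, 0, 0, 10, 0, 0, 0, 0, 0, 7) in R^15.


Non-zero entries: [(2, -15), (3, -7), (5, 2), (8, 10), (14, 7)]
Absolute values: [15, 7, 2, 10, 7]
||x||_1 = sum = 41.

41


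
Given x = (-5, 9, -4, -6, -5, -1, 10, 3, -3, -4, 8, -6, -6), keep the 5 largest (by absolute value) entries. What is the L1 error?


Sorted |x_i| descending: [10, 9, 8, 6, 6, 6, 5, 5, 4, 4, 3, 3, 1]
Keep top 5: [10, 9, 8, 6, 6]
Tail entries: [6, 5, 5, 4, 4, 3, 3, 1]
L1 error = sum of tail = 31.

31


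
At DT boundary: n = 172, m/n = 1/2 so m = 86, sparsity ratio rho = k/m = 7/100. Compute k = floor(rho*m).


m = 1/2*172 = 86.
rho = 7/100.
rho*m = 7/100*86 = 6.02.
k = floor(6.02) = 6.

6


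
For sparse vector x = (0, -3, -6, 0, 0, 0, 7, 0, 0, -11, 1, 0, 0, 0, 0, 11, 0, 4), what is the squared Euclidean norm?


Non-zero entries: [(1, -3), (2, -6), (6, 7), (9, -11), (10, 1), (15, 11), (17, 4)]
Squares: [9, 36, 49, 121, 1, 121, 16]
||x||_2^2 = sum = 353.

353


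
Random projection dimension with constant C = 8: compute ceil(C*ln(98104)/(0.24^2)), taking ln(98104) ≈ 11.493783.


ln(98104) ≈ 11.493783.
eps^2 = 0.24^2 = 0.0576.
C*ln(N)/eps^2 ≈ 8*11.493783/0.0576 ≈ 1596.3588.
m = ceil(1596.3588) = 1597.

1597


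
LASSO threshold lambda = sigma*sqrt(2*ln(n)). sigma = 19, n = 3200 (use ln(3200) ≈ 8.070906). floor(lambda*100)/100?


ln(3200) ≈ 8.070906.
2*ln(n) ≈ 16.141812.
sqrt(2*ln(n)) ≈ sqrt(16.141812) ≈ 4.017687.
lambda ≈ 19*4.017687 = 76.336053.
floor(lambda*100)/100 = 76.33.

76.33


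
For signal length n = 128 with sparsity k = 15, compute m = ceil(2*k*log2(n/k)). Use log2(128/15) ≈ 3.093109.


log2(n/k) = log2(128/15) ≈ 3.093109.
2*k*log2(n/k) ≈ 2*15*3.093109 = 92.79327.
m = ceil(92.79327) = 93.

93


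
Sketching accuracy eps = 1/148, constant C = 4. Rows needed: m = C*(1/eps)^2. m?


1/eps = 148.
(1/eps)^2 = 21904.
m = 4*21904 = 87616.

87616


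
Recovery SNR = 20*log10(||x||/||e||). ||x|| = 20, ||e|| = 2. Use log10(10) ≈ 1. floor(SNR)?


||x||/||e|| = 20/2 = 10.
log10(10) ≈ 1.
20*log10(||x||/||e||) ≈ 20*1 = 20.
floor(20) = 20.

20


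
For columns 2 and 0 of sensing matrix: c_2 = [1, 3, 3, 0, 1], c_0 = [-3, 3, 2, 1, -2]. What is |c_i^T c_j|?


Inner product: 1*-3 + 3*3 + 3*2 + 0*1 + 1*-2
Products: [-3, 9, 6, 0, -2]
Sum = 10.
|dot| = 10.

10


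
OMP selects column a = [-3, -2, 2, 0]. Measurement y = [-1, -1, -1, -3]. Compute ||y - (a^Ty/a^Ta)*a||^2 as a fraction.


a^T a = 17.
a^T y = 3.
coeff = 3/17 = 3/17.
||r||^2 = 195/17.

195/17


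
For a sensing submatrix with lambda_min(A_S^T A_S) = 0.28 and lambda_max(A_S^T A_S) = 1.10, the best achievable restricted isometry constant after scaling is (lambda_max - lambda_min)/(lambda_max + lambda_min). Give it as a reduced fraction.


lambda_max - lambda_min = 1.10 - 0.28 = 0.82.
lambda_max + lambda_min = 1.10 + 0.28 = 1.38.
delta = 0.82/1.38 = 82/138 = 41/69.

41/69


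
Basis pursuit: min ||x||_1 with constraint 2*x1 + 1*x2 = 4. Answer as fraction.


Axis intercepts:
  x1 = 2, x2 = 0: L1 = 2
  x1 = 0, x2 = 4: L1 = 4
x* = (2, 0)
||x*||_1 = 2.

2


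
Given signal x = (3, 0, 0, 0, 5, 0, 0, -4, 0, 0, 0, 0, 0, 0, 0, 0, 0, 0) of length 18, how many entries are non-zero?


Non-zero positions: [0, 4, 7].
Sparsity = 3.

3


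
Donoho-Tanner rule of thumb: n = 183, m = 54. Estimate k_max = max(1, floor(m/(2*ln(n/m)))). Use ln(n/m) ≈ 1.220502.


n/m = 183/54 = 61/18.
ln(n/m) ≈ 1.220502.
2*ln(n/m) ≈ 2.441004.
m/(2*ln(n/m)) ≈ 54/2.441004 ≈ 22.122.
floor = 22.
k_max = max(1, 22) = 22.

22


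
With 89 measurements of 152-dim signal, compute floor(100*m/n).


100*m/n = 100*89/152 ≈ 58.5526.
floor = 58.

58


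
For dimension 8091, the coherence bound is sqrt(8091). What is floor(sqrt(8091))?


89^2 = 7921 <= 8091 < 8100 = 90^2, so 89 <= sqrt(8091) < 90.
floor(sqrt(8091)) = 89.

89


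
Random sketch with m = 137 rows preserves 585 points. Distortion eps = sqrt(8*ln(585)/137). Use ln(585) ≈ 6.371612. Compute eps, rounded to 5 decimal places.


ln(585) ≈ 6.371612.
8*ln(N)/m ≈ 8*6.371612/137 ≈ 0.37206493.
eps = sqrt(0.37206493) ≈ 0.6099713 ≈ 0.60997.

0.60997


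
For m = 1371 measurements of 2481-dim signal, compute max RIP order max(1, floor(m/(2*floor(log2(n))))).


floor(log2(2481)) = 11.
2*11 = 22.
m/(2*floor(log2(n))) = 1371/22 ≈ 62.3182.
floor = 62.
k = max(1, 62) = 62.

62


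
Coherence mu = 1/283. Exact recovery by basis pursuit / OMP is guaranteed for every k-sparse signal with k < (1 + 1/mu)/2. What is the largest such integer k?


1/mu = 283.
1 + 1/mu = 284.
(1 + 1/mu)/2 = 142 is an integer and the inequality is strict, so k_max = 142 - 1 = 141.

141


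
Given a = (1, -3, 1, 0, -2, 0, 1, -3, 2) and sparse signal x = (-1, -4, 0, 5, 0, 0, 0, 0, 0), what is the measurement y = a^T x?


Non-zero terms: ['1*-1', '-3*-4', '0*5']
Products: [-1, 12, 0]
y = sum = 11.

11


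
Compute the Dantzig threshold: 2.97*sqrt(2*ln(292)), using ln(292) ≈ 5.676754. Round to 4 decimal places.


ln(292) ≈ 5.676754.
2*ln(n) ≈ 11.353508.
sqrt(2*ln(n)) ≈ sqrt(11.353508) ≈ 3.369497.
threshold ≈ 2.97*3.369497 = 10.00740609 ≈ 10.0074.

10.0074


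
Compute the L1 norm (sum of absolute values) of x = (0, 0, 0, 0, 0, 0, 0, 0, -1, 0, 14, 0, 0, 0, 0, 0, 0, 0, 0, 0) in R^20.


Non-zero entries: [(8, -1), (10, 14)]
Absolute values: [1, 14]
||x||_1 = sum = 15.

15


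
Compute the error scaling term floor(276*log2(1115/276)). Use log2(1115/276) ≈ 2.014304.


log2(n/k) = log2(1115/276) ≈ 2.014304.
k*log2(n/k) ≈ 276*2.014304 = 555.947904.
floor(555.947904) = 555.

555


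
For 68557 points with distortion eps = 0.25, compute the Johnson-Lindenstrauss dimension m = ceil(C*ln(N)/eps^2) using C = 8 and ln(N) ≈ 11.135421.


ln(68557) ≈ 11.135421.
eps^2 = 0.25^2 = 0.0625.
C*ln(N)/eps^2 ≈ 8*11.135421/0.0625 ≈ 1425.3339.
m = ceil(1425.3339) = 1426.

1426


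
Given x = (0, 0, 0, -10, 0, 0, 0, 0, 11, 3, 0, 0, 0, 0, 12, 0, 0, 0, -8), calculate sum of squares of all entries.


Non-zero entries: [(3, -10), (8, 11), (9, 3), (14, 12), (18, -8)]
Squares: [100, 121, 9, 144, 64]
||x||_2^2 = sum = 438.

438


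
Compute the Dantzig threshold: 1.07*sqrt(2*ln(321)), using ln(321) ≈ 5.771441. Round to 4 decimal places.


ln(321) ≈ 5.771441.
2*ln(n) ≈ 11.542882.
sqrt(2*ln(n)) ≈ sqrt(11.542882) ≈ 3.397482.
threshold ≈ 1.07*3.397482 = 3.63530574 ≈ 3.6353.

3.6353


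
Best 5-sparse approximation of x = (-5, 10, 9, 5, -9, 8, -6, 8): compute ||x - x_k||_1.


Sorted |x_i| descending: [10, 9, 9, 8, 8, 6, 5, 5]
Keep top 5: [10, 9, 9, 8, 8]
Tail entries: [6, 5, 5]
L1 error = sum of tail = 16.

16


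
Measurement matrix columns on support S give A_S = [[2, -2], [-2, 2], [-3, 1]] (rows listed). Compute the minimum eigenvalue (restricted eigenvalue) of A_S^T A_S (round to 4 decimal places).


A_S^T A_S = [[17, -11], [-11, 9]].
trace = 26.
det = 32.
disc = trace^2 - 4*det = 676 - 4*32 = 548.
sqrt(548) ≈ 23.409400.
lam_min = (26 - sqrt(548))/2 ≈ (26 - 23.409400)/2 = 1.2953 ≈ 1.2953.

1.2953


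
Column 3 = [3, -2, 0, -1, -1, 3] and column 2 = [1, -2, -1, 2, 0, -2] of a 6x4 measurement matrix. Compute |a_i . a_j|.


Inner product: 3*1 + -2*-2 + 0*-1 + -1*2 + -1*0 + 3*-2
Products: [3, 4, 0, -2, 0, -6]
Sum = -1.
|dot| = 1.

1


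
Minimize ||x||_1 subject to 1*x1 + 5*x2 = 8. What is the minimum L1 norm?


Axis intercepts:
  x1 = 8, x2 = 0: L1 = 8
  x1 = 0, x2 = 8/5: L1 = 8/5
x* = (0, 8/5)
||x*||_1 = 8/5.

8/5


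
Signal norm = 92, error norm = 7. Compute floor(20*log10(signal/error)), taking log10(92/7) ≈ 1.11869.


||x||/||e|| = 92/7.
log10(92/7) ≈ 1.11869.
20*log10(||x||/||e||) ≈ 20*1.11869 = 22.3738.
floor(22.3738) = 22.

22


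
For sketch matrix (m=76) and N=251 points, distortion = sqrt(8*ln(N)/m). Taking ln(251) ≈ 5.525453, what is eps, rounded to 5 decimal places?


ln(251) ≈ 5.525453.
8*ln(N)/m ≈ 8*5.525453/76 ≈ 0.58162663.
eps = sqrt(0.58162663) ≈ 0.7626445 ≈ 0.76264.

0.76264


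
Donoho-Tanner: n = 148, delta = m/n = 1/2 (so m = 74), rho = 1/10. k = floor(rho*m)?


m = 1/2*148 = 74.
rho = 1/10.
rho*m = 1/10*74 = 7.4.
k = floor(7.4) = 7.

7


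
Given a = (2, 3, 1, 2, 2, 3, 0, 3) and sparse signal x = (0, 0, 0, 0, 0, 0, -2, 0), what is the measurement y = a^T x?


Non-zero terms: ['0*-2']
Products: [0]
y = sum = 0.

0


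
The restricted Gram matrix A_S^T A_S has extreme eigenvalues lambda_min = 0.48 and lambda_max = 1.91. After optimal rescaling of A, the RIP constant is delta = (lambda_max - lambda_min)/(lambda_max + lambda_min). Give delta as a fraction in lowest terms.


lambda_max - lambda_min = 1.91 - 0.48 = 1.43.
lambda_max + lambda_min = 1.91 + 0.48 = 2.39.
delta = 1.43/2.39 = 143/239.

143/239


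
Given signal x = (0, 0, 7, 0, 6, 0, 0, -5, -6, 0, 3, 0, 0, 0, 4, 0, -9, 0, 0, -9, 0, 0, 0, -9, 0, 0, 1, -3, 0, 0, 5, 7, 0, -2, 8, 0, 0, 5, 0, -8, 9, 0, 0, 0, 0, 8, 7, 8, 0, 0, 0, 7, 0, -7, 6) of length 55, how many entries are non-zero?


Non-zero positions: [2, 4, 7, 8, 10, 14, 16, 19, 23, 26, 27, 30, 31, 33, 34, 37, 39, 40, 45, 46, 47, 51, 53, 54].
Sparsity = 24.

24


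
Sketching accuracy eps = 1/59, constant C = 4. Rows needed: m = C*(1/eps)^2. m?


1/eps = 59.
(1/eps)^2 = 3481.
m = 4*3481 = 13924.

13924


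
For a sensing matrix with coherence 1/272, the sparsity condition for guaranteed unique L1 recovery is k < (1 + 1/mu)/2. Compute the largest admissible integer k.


1/mu = 272.
1 + 1/mu = 273.
(1 + 1/mu)/2 = 136.5 is not an integer, so k_max = floor(136.5) = 136.

136


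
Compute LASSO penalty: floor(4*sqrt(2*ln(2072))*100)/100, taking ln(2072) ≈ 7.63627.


ln(2072) ≈ 7.63627.
2*ln(n) ≈ 15.27254.
sqrt(2*ln(n)) ≈ sqrt(15.27254) ≈ 3.90801.
lambda ≈ 4*3.90801 = 15.63204.
floor(lambda*100)/100 = 15.63.

15.63


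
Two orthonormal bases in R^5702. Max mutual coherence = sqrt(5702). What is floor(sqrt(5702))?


75^2 = 5625 <= 5702 < 5776 = 76^2, so 75 <= sqrt(5702) < 76.
floor(sqrt(5702)) = 75.

75


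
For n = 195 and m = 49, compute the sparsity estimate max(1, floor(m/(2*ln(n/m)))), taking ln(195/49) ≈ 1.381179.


n/m = 195/49.
ln(n/m) ≈ 1.381179.
2*ln(n/m) ≈ 2.762358.
m/(2*ln(n/m)) ≈ 49/2.762358 ≈ 17.7385.
floor = 17.
k_max = max(1, 17) = 17.

17


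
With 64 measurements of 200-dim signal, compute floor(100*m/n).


100*m/n = 100*64/200 ≈ 32.0.
floor = 32.

32


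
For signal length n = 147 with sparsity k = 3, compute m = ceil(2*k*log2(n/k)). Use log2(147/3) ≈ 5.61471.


log2(n/k) = log2(147/3) ≈ 5.61471.
2*k*log2(n/k) ≈ 2*3*5.61471 = 33.68826.
m = ceil(33.68826) = 34.

34


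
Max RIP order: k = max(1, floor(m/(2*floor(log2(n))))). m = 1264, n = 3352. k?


floor(log2(3352)) = 11.
2*11 = 22.
m/(2*floor(log2(n))) = 1264/22 ≈ 57.4545.
floor = 57.
k = max(1, 57) = 57.

57


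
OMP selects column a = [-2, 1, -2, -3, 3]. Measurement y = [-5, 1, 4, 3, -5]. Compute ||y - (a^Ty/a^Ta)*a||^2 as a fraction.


a^T a = 27.
a^T y = -21.
coeff = -21/27 = -7/9.
||r||^2 = 179/3.

179/3


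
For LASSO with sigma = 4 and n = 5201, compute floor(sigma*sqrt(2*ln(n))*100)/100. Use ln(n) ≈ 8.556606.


ln(5201) ≈ 8.556606.
2*ln(n) ≈ 17.113212.
sqrt(2*ln(n)) ≈ sqrt(17.113212) ≈ 4.136812.
lambda ≈ 4*4.136812 = 16.547248.
floor(lambda*100)/100 = 16.54.

16.54


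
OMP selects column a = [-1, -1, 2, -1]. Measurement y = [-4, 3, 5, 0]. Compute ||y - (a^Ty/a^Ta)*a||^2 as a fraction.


a^T a = 7.
a^T y = 11.
coeff = 11/7 = 11/7.
||r||^2 = 229/7.

229/7


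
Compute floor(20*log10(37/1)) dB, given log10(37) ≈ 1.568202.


||x||/||e|| = 37/1 = 37.
log10(37) ≈ 1.568202.
20*log10(||x||/||e||) ≈ 20*1.568202 = 31.36404.
floor(31.36404) = 31.

31


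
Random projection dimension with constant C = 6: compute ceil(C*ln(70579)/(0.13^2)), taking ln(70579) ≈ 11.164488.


ln(70579) ≈ 11.164488.
eps^2 = 0.13^2 = 0.0169.
C*ln(N)/eps^2 ≈ 6*11.164488/0.0169 ≈ 3963.7236.
m = ceil(3963.7236) = 3964.

3964


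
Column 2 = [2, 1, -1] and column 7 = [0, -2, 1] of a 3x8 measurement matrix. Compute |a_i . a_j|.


Inner product: 2*0 + 1*-2 + -1*1
Products: [0, -2, -1]
Sum = -3.
|dot| = 3.

3


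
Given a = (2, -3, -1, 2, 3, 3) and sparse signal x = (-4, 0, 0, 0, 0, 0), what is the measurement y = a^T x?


Non-zero terms: ['2*-4']
Products: [-8]
y = sum = -8.

-8


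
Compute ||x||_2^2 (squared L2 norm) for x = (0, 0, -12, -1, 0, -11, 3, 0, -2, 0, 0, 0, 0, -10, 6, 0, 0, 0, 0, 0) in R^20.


Non-zero entries: [(2, -12), (3, -1), (5, -11), (6, 3), (8, -2), (13, -10), (14, 6)]
Squares: [144, 1, 121, 9, 4, 100, 36]
||x||_2^2 = sum = 415.

415


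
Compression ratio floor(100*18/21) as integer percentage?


100*m/n = 100*18/21 ≈ 85.7143.
floor = 85.

85


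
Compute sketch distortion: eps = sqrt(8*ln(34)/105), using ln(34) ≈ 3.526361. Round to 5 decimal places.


ln(34) ≈ 3.526361.
8*ln(N)/m ≈ 8*3.526361/105 ≈ 0.26867512.
eps = sqrt(0.26867512) ≈ 0.5183388 ≈ 0.51834.

0.51834


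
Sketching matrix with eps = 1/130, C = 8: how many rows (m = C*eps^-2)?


1/eps = 130.
(1/eps)^2 = 16900.
m = 8*16900 = 135200.

135200


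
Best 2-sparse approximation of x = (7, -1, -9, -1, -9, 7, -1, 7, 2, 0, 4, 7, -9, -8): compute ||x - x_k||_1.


Sorted |x_i| descending: [9, 9, 9, 8, 7, 7, 7, 7, 4, 2, 1, 1, 1, 0]
Keep top 2: [9, 9]
Tail entries: [9, 8, 7, 7, 7, 7, 4, 2, 1, 1, 1, 0]
L1 error = sum of tail = 54.

54


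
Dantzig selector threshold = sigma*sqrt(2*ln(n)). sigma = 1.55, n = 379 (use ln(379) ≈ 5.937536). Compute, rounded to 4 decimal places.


ln(379) ≈ 5.937536.
2*ln(n) ≈ 11.875072.
sqrt(2*ln(n)) ≈ sqrt(11.875072) ≈ 3.446023.
threshold ≈ 1.55*3.446023 = 5.34133565 ≈ 5.3413.

5.3413


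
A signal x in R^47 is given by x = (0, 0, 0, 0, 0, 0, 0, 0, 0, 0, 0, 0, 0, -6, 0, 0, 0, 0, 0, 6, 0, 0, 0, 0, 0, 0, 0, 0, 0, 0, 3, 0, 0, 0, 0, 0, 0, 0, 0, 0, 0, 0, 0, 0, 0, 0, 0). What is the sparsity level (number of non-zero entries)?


Non-zero positions: [13, 19, 30].
Sparsity = 3.

3


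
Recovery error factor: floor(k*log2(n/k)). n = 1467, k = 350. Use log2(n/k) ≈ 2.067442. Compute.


log2(n/k) = log2(1467/350) ≈ 2.067442.
k*log2(n/k) ≈ 350*2.067442 = 723.6047.
floor(723.6047) = 723.

723


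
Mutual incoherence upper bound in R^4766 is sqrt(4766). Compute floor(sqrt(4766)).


69^2 = 4761 <= 4766 < 4900 = 70^2, so 69 <= sqrt(4766) < 70.
floor(sqrt(4766)) = 69.

69


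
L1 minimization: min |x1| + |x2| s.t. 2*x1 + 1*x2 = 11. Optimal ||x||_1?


Axis intercepts:
  x1 = 11/2, x2 = 0: L1 = 11/2
  x1 = 0, x2 = 11: L1 = 11
x* = (11/2, 0)
||x*||_1 = 11/2.

11/2


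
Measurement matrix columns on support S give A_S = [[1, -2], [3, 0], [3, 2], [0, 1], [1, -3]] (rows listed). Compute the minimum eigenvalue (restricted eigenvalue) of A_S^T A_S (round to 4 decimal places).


A_S^T A_S = [[20, 1], [1, 18]].
trace = 38.
det = 359.
disc = trace^2 - 4*det = 1444 - 4*359 = 8.
sqrt(8) ≈ 2.828427.
lam_min = (38 - sqrt(8))/2 ≈ (38 - 2.828427)/2 = 17.5857865 ≈ 17.5858.

17.5858


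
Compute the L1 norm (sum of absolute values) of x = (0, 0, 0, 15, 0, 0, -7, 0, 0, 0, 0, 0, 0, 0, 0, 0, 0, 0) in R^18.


Non-zero entries: [(3, 15), (6, -7)]
Absolute values: [15, 7]
||x||_1 = sum = 22.

22


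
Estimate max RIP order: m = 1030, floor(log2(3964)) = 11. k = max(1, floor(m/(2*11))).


floor(log2(3964)) = 11.
2*11 = 22.
m/(2*floor(log2(n))) = 1030/22 ≈ 46.8182.
floor = 46.
k = max(1, 46) = 46.

46


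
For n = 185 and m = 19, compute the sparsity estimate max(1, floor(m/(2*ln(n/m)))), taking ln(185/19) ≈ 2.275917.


n/m = 185/19.
ln(n/m) ≈ 2.275917.
2*ln(n/m) ≈ 4.551834.
m/(2*ln(n/m)) ≈ 19/4.551834 ≈ 4.1741.
floor = 4.
k_max = max(1, 4) = 4.

4


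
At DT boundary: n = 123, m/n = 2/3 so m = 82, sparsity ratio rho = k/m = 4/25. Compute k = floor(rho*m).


m = 2/3*123 = 82.
rho = 4/25.
rho*m = 4/25*82 = 13.12.
k = floor(13.12) = 13.

13


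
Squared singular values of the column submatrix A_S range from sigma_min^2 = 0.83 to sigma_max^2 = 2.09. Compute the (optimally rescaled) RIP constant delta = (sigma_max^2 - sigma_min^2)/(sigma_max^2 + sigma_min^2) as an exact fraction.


lambda_max - lambda_min = 2.09 - 0.83 = 1.26.
lambda_max + lambda_min = 2.09 + 0.83 = 2.92.
delta = 1.26/2.92 = 126/292 = 63/146.

63/146


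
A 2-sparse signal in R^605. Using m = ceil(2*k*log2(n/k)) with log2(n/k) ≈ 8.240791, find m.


log2(n/k) = log2(605/2) ≈ 8.240791.
2*k*log2(n/k) ≈ 2*2*8.240791 = 32.963164.
m = ceil(32.963164) = 33.

33


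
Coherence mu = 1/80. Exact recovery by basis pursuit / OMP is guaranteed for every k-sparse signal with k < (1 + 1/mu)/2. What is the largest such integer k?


1/mu = 80.
1 + 1/mu = 81.
(1 + 1/mu)/2 = 40.5 is not an integer, so k_max = floor(40.5) = 40.

40


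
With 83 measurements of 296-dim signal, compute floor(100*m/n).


100*m/n = 100*83/296 ≈ 28.0405.
floor = 28.

28


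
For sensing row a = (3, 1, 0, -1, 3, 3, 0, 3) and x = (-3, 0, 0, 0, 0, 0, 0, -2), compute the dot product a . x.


Non-zero terms: ['3*-3', '3*-2']
Products: [-9, -6]
y = sum = -15.

-15


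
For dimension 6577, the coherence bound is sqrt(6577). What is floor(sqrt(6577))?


81^2 = 6561 <= 6577 < 6724 = 82^2, so 81 <= sqrt(6577) < 82.
floor(sqrt(6577)) = 81.

81


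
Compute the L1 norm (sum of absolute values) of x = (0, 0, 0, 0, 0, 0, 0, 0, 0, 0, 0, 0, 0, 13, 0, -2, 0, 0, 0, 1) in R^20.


Non-zero entries: [(13, 13), (15, -2), (19, 1)]
Absolute values: [13, 2, 1]
||x||_1 = sum = 16.

16


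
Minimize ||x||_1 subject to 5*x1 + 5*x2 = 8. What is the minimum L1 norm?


Axis intercepts:
  x1 = 8/5, x2 = 0: L1 = 8/5
  x1 = 0, x2 = 8/5: L1 = 8/5
x* = (8/5, 0)
||x*||_1 = 8/5.

8/5
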